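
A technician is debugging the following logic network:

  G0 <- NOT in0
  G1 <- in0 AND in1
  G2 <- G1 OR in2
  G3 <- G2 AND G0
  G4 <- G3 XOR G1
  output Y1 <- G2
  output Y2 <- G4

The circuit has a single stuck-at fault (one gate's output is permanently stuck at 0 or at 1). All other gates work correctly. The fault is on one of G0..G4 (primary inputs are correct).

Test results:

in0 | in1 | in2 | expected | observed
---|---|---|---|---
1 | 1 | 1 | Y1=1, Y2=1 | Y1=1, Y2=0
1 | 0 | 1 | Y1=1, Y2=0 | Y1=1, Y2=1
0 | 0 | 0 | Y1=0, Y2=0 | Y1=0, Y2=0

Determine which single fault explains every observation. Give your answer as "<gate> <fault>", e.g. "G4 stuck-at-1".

Fault-free values for test 1 (in0=1, in1=1, in2=1): G0=0, G1=1, G2=1, G3=0, G4=1, giving Y1=1, Y2=1. Observed Y1=1, Y2=0.
Test 1: faults giving observed Y1=1, Y2=0 are {G0 stuck-at-1, G1 stuck-at-0, G3 stuck-at-1, G4 stuck-at-0}.
Test 2 (in0=1, in1=0, in2=1): fault-free G0=0, G1=0, G2=1, G3=0, G4=0 → Y1=1, Y2=0; observed Y1=1, Y2=1. Eliminates G1 stuck-at-0, G4 stuck-at-0.
Test 3 (in0=0, in1=0, in2=0): fault-free G0=1, G1=0, G2=0, G3=0, G4=0 → Y1=0, Y2=0; observed Y1=0, Y2=0. Eliminates G3 stuck-at-1.
Only G0 stuck-at-1 is consistent with every test.

G0 stuck-at-1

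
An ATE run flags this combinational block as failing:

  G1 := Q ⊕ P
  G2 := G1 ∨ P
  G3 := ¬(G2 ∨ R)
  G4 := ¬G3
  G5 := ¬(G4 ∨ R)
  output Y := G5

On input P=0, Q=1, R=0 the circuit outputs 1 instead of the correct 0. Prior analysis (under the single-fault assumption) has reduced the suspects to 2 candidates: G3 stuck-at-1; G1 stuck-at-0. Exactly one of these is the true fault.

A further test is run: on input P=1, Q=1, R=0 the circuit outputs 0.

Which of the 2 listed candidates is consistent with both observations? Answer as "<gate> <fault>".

G1 stuck-at-0

Evaluate each candidate on input P=1, Q=1, R=0:
  G3 stuck-at-1: G1=0, G2=1, G3=1 [stuck-at-1], G4=0, G5=1 → 1 — eliminated
  G1 stuck-at-0: G1=0 [stuck-at-0], G2=1, G3=0, G4=1, G5=0 → 0 — matches
Only G1 stuck-at-0 reproduces the observed 0.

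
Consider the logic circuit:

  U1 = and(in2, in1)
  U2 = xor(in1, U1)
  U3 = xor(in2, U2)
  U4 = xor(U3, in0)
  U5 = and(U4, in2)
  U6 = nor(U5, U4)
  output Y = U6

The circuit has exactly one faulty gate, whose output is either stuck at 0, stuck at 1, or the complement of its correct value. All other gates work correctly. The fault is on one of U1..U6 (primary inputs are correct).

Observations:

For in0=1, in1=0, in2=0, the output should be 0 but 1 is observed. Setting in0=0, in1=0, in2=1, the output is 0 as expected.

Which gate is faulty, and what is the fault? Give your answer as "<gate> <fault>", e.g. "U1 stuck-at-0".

Fault-free values for test 1 (in0=1, in1=0, in2=0): U1=0, U2=0, U3=0, U4=1, U5=0, U6=0, giving Y=0. Observed 1.
Test 1: faults giving observed 1 are {U1 stuck-at-1, U1 inverted output, U2 stuck-at-1, U2 inverted output, U3 stuck-at-1, U3 inverted output, U4 stuck-at-0, U4 inverted output, U6 stuck-at-1, U6 inverted output}.
Test 2 (in0=0, in1=0, in2=1): fault-free U1=0, U2=0, U3=1, U4=1, U5=1, U6=0 → 0; observed 0. Eliminates U1 stuck-at-1, U1 inverted output, U2 stuck-at-1, U2 inverted output, U3 inverted output, U4 stuck-at-0, U4 inverted output, U6 stuck-at-1, U6 inverted output.
Only U3 stuck-at-1 is consistent with every test.

U3 stuck-at-1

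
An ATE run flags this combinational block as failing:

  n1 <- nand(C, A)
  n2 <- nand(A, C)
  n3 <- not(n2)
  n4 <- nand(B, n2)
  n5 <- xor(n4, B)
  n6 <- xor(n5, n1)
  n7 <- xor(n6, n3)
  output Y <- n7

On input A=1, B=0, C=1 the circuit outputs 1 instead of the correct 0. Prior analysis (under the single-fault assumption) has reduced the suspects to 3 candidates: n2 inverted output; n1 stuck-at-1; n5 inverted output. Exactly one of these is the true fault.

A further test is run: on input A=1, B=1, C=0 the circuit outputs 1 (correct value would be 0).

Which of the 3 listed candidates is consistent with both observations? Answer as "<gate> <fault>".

Evaluate each candidate on input A=1, B=1, C=0:
  n2 inverted output: n1=1, n2=0 [inverted output], n3=1, n4=1, n5=0, n6=1, n7=0 → 0 — eliminated
  n1 stuck-at-1: n1=1 [stuck-at-1], n2=1, n3=0, n4=0, n5=1, n6=0, n7=0 → 0 — eliminated
  n5 inverted output: n1=1, n2=1, n3=0, n4=0, n5=0 [inverted output], n6=1, n7=1 → 1 — matches
Only n5 inverted output reproduces the observed 1.

n5 inverted output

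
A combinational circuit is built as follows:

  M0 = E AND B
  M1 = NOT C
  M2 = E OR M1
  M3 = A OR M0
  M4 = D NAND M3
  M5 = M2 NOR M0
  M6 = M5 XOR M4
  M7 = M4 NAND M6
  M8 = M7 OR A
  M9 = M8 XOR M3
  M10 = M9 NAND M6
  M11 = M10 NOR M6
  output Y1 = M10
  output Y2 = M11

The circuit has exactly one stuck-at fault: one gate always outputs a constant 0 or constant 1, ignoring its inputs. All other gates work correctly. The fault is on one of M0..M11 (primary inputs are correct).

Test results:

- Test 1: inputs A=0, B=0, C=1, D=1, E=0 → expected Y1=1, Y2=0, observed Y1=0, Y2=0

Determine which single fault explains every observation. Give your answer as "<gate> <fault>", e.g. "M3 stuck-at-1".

Fault-free values for test 1 (A=0, B=0, C=1, D=1, E=0): M0=0, M1=0, M2=0, M3=0, M4=1, M5=1, M6=0, M7=1, M8=1, M9=1, M10=1, M11=0, giving Y1=1, Y2=0. Observed Y1=0, Y2=0.
Test 1: faults giving observed Y1=0, Y2=0 are {M4 stuck-at-0}.
Only M4 stuck-at-0 is consistent with every test.

M4 stuck-at-0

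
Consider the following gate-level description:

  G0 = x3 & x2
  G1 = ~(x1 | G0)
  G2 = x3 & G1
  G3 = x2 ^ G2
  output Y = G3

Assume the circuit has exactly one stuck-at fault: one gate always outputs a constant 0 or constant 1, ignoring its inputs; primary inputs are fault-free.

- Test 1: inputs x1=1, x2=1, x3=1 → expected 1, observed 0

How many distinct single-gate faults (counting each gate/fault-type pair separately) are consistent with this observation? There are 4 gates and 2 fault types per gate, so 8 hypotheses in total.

3

Fault-free: G0=1, G1=0, G2=0, G3=1 → 1. Observed 0.
  G0 stuck-at-0: output 1 ✗
  G0 stuck-at-1: output 1 ✗
  G1 stuck-at-0: output 1 ✗
  G1 stuck-at-1: output 0 ✓
  G2 stuck-at-0: output 1 ✗
  G2 stuck-at-1: output 0 ✓
  G3 stuck-at-0: output 0 ✓
  G3 stuck-at-1: output 1 ✗
Consistent faults: {G1 stuck-at-1, G2 stuck-at-1, G3 stuck-at-0} — 3 in all.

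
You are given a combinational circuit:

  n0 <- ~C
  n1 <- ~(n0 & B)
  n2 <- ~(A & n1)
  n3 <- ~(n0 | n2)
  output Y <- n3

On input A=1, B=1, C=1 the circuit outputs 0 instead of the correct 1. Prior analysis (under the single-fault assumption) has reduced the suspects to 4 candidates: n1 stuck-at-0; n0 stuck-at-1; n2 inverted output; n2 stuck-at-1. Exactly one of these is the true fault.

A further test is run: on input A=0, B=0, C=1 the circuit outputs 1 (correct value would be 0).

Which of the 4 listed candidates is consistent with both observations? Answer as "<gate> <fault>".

Evaluate each candidate on input A=0, B=0, C=1:
  n1 stuck-at-0: n0=0, n1=0 [stuck-at-0], n2=1, n3=0 → 0 — eliminated
  n0 stuck-at-1: n0=1 [stuck-at-1], n1=1, n2=1, n3=0 → 0 — eliminated
  n2 inverted output: n0=0, n1=1, n2=0 [inverted output], n3=1 → 1 — matches
  n2 stuck-at-1: n0=0, n1=1, n2=1 [stuck-at-1], n3=0 → 0 — eliminated
Only n2 inverted output reproduces the observed 1.

n2 inverted output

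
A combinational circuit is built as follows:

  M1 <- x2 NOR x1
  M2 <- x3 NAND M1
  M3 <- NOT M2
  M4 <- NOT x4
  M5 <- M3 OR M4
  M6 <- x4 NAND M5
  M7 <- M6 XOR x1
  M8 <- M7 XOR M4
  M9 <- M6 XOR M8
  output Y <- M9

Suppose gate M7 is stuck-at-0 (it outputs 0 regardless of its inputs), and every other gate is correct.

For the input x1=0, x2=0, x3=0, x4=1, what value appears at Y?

Propagate with M7 forced: M1=1, M2=1, M3=0, M4=0, M5=0, M6=1, M7=0 [stuck-at-0], M8=0, M9=1.
So Y = 1. (Without the fault it would be 0.)

1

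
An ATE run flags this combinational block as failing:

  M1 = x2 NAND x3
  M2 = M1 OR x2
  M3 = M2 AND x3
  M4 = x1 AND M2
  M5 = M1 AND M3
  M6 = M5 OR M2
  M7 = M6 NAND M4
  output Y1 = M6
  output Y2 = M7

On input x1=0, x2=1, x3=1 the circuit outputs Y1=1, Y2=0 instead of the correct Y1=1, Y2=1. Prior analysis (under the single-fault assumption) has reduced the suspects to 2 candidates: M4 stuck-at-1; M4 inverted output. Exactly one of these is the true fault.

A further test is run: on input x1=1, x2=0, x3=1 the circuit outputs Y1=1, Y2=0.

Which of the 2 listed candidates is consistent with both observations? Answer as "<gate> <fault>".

Evaluate each candidate on input x1=1, x2=0, x3=1:
  M4 stuck-at-1: M1=1, M2=1, M3=1, M4=1 [stuck-at-1], M5=1, M6=1, M7=0 → Y1=1, Y2=0 — matches
  M4 inverted output: M1=1, M2=1, M3=1, M4=0 [inverted output], M5=1, M6=1, M7=1 → Y1=1, Y2=1 — eliminated
Only M4 stuck-at-1 reproduces the observed Y1=1, Y2=0.

M4 stuck-at-1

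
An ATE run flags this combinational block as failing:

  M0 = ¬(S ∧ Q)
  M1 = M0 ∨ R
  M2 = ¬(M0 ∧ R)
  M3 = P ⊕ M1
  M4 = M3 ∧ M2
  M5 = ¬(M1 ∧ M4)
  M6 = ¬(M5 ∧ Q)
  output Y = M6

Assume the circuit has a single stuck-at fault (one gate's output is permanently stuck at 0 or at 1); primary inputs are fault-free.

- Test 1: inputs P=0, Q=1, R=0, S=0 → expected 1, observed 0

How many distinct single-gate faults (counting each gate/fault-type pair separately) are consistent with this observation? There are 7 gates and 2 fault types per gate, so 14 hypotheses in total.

Fault-free: M0=1, M1=1, M2=1, M3=1, M4=1, M5=0, M6=1 → 1. Observed 0.
  M0 stuck-at-0: output 0 ✓
  M0 stuck-at-1: output 1 ✗
  M1 stuck-at-0: output 0 ✓
  M1 stuck-at-1: output 1 ✗
  M2 stuck-at-0: output 0 ✓
  M2 stuck-at-1: output 1 ✗
  M3 stuck-at-0: output 0 ✓
  M3 stuck-at-1: output 1 ✗
  M4 stuck-at-0: output 0 ✓
  M4 stuck-at-1: output 1 ✗
  M5 stuck-at-0: output 1 ✗
  M5 stuck-at-1: output 0 ✓
  M6 stuck-at-0: output 0 ✓
  M6 stuck-at-1: output 1 ✗
Consistent faults: {M0 stuck-at-0, M1 stuck-at-0, M2 stuck-at-0, M3 stuck-at-0, M4 stuck-at-0, M5 stuck-at-1, M6 stuck-at-0} — 7 in all.

7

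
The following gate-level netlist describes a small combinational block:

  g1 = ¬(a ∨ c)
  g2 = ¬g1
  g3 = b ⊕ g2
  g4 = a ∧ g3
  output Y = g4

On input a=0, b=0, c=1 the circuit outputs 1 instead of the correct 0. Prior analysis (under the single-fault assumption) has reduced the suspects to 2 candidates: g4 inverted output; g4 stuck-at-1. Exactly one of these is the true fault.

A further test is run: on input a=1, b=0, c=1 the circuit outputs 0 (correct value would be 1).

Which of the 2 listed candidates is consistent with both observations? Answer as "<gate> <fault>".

Evaluate each candidate on input a=1, b=0, c=1:
  g4 inverted output: g1=0, g2=1, g3=1, g4=0 [inverted output] → 0 — matches
  g4 stuck-at-1: g1=0, g2=1, g3=1, g4=1 [stuck-at-1] → 1 — eliminated
Only g4 inverted output reproduces the observed 0.

g4 inverted output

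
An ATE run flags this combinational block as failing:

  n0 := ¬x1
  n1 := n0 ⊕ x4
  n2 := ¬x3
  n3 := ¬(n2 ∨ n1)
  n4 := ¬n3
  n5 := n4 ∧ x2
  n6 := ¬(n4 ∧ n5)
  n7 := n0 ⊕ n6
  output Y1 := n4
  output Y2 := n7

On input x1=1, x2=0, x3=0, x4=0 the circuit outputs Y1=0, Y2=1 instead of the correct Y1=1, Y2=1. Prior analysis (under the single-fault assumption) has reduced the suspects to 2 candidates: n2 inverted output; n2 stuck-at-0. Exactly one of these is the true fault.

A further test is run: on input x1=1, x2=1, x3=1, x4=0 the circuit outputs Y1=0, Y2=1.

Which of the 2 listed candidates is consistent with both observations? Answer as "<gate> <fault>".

Evaluate each candidate on input x1=1, x2=1, x3=1, x4=0:
  n2 inverted output: n0=0, n1=0, n2=1 [inverted output], n3=0, n4=1, n5=1, n6=0, n7=0 → Y1=1, Y2=0 — eliminated
  n2 stuck-at-0: n0=0, n1=0, n2=0 [stuck-at-0], n3=1, n4=0, n5=0, n6=1, n7=1 → Y1=0, Y2=1 — matches
Only n2 stuck-at-0 reproduces the observed Y1=0, Y2=1.

n2 stuck-at-0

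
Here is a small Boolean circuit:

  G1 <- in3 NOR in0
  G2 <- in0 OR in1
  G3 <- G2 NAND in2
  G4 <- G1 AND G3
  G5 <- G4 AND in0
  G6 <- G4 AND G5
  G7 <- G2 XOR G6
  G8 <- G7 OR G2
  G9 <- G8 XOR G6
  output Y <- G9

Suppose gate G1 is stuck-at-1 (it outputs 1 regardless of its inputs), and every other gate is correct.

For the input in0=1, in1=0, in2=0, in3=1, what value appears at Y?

0

Propagate with G1 forced: G1=1 [stuck-at-1], G2=1, G3=1, G4=1, G5=1, G6=1, G7=0, G8=1, G9=0.
So Y = 0. (Without the fault it would be 1.)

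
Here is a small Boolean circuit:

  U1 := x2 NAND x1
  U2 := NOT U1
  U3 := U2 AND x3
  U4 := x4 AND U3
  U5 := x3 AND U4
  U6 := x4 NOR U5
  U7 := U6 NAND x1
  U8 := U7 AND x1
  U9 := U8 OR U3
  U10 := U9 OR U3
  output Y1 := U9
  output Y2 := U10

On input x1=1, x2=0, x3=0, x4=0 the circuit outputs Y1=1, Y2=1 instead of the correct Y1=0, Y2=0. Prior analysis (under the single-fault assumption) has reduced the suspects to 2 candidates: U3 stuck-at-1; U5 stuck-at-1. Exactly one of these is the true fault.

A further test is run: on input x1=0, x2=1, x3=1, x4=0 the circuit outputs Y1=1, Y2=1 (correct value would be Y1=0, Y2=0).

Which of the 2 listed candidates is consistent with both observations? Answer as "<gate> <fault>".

Evaluate each candidate on input x1=0, x2=1, x3=1, x4=0:
  U3 stuck-at-1: U1=1, U2=0, U3=1 [stuck-at-1], U4=0, U5=0, U6=1, U7=1, U8=0, U9=1, U10=1 → Y1=1, Y2=1 — matches
  U5 stuck-at-1: U1=1, U2=0, U3=0, U4=0, U5=1 [stuck-at-1], U6=0, U7=1, U8=0, U9=0, U10=0 → Y1=0, Y2=0 — eliminated
Only U3 stuck-at-1 reproduces the observed Y1=1, Y2=1.

U3 stuck-at-1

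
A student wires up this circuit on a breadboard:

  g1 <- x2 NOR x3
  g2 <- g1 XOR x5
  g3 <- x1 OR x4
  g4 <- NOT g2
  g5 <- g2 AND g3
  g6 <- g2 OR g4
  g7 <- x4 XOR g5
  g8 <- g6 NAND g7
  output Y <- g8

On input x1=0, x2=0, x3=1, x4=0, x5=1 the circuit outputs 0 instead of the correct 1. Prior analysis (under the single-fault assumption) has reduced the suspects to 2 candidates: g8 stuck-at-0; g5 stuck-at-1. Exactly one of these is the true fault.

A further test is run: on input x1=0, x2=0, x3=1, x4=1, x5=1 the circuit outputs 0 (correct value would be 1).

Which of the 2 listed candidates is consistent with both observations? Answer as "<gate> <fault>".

g8 stuck-at-0

Evaluate each candidate on input x1=0, x2=0, x3=1, x4=1, x5=1:
  g8 stuck-at-0: g1=0, g2=1, g3=1, g4=0, g5=1, g6=1, g7=0, g8=0 [stuck-at-0] → 0 — matches
  g5 stuck-at-1: g1=0, g2=1, g3=1, g4=0, g5=1 [stuck-at-1], g6=1, g7=0, g8=1 → 1 — eliminated
Only g8 stuck-at-0 reproduces the observed 0.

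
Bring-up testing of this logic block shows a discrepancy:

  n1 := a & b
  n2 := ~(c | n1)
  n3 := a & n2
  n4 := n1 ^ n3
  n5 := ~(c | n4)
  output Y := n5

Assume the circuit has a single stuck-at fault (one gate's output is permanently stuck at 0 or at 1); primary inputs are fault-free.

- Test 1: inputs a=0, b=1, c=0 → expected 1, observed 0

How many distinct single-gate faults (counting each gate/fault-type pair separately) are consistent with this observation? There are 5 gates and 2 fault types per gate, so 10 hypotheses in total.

4

Fault-free: n1=0, n2=1, n3=0, n4=0, n5=1 → 1. Observed 0.
  n1 stuck-at-0: output 1 ✗
  n1 stuck-at-1: output 0 ✓
  n2 stuck-at-0: output 1 ✗
  n2 stuck-at-1: output 1 ✗
  n3 stuck-at-0: output 1 ✗
  n3 stuck-at-1: output 0 ✓
  n4 stuck-at-0: output 1 ✗
  n4 stuck-at-1: output 0 ✓
  n5 stuck-at-0: output 0 ✓
  n5 stuck-at-1: output 1 ✗
Consistent faults: {n1 stuck-at-1, n3 stuck-at-1, n4 stuck-at-1, n5 stuck-at-0} — 4 in all.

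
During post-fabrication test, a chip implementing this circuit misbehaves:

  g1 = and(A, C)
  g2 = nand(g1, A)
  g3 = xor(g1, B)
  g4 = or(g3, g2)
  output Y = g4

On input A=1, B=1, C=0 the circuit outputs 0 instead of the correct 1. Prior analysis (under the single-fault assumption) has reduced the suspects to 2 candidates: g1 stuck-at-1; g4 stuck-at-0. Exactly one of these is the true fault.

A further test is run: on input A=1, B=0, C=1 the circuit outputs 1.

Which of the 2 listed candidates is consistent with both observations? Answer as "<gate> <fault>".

Evaluate each candidate on input A=1, B=0, C=1:
  g1 stuck-at-1: g1=1 [stuck-at-1], g2=0, g3=1, g4=1 → 1 — matches
  g4 stuck-at-0: g1=1, g2=0, g3=1, g4=0 [stuck-at-0] → 0 — eliminated
Only g1 stuck-at-1 reproduces the observed 1.

g1 stuck-at-1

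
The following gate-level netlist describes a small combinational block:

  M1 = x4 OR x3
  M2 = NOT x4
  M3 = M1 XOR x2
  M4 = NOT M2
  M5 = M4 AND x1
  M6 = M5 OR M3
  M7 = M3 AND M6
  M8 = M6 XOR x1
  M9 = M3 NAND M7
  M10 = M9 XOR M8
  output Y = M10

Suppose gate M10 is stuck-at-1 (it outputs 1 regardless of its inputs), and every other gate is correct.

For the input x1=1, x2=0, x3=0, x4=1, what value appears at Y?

1

Propagate with M10 forced: M1=1, M2=0, M3=1, M4=1, M5=1, M6=1, M7=1, M8=0, M9=0, M10=1 [stuck-at-1].
So Y = 1. (Without the fault it would be 0.)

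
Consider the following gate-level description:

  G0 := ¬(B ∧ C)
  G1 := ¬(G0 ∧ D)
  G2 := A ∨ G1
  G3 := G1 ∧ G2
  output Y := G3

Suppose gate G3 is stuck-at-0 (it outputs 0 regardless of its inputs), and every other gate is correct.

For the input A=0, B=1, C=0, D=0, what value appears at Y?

Propagate with G3 forced: G0=1, G1=1, G2=1, G3=0 [stuck-at-0].
So Y = 0. (Without the fault it would be 1.)

0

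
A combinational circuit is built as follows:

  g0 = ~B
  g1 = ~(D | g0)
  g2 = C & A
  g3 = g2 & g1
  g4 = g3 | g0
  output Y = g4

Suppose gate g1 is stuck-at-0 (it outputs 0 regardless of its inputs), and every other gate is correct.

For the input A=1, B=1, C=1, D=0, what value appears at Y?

Propagate with g1 forced: g0=0, g1=0 [stuck-at-0], g2=1, g3=0, g4=0.
So Y = 0. (Without the fault it would be 1.)

0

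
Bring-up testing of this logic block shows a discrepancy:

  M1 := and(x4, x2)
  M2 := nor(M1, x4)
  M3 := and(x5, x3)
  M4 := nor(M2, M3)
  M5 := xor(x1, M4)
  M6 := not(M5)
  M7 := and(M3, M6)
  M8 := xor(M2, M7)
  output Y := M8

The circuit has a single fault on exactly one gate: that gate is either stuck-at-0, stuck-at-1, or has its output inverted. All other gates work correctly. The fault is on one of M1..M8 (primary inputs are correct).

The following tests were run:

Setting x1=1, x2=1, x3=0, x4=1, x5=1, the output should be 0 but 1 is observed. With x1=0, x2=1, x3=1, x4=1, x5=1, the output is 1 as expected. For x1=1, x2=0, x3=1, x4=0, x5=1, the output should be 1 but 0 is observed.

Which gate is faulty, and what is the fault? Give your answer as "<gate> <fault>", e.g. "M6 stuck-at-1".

Fault-free values for test 1 (x1=1, x2=1, x3=0, x4=1, x5=1): M1=1, M2=0, M3=0, M4=1, M5=0, M6=1, M7=0, M8=0, giving Y=0. Observed 1.
Test 1: faults giving observed 1 are {M2 stuck-at-1, M2 inverted output, M7 stuck-at-1, M7 inverted output, M8 stuck-at-1, M8 inverted output}.
Test 2 (x1=0, x2=1, x3=1, x4=1, x5=1): fault-free M1=1, M2=0, M3=1, M4=0, M5=0, M6=1, M7=1, M8=1 → 1; observed 1. Eliminates M2 stuck-at-1, M2 inverted output, M7 inverted output, M8 inverted output.
Test 3 (x1=1, x2=0, x3=1, x4=0, x5=1): fault-free M1=0, M2=1, M3=1, M4=0, M5=1, M6=0, M7=0, M8=1 → 1; observed 0. Eliminates M8 stuck-at-1.
Only M7 stuck-at-1 is consistent with every test.

M7 stuck-at-1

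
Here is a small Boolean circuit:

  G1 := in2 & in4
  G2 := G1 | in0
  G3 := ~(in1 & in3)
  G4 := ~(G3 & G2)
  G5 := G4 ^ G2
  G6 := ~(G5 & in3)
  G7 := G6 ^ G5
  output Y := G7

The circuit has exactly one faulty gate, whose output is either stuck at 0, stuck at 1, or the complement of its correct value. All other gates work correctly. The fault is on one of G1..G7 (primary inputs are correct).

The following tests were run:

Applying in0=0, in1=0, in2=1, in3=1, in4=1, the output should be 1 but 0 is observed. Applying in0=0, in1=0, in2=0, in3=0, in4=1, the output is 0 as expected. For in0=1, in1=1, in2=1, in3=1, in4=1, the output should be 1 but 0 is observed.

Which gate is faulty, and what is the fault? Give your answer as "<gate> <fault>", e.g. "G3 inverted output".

Fault-free values for test 1 (in0=0, in1=0, in2=1, in3=1, in4=1): G1=1, G2=1, G3=1, G4=0, G5=1, G6=0, G7=1, giving Y=1. Observed 0.
Test 1: faults giving observed 0 are {G6 stuck-at-1, G6 inverted output, G7 stuck-at-0, G7 inverted output}.
Test 2 (in0=0, in1=0, in2=0, in3=0, in4=1): fault-free G1=0, G2=0, G3=1, G4=1, G5=1, G6=1, G7=0 → 0; observed 0. Eliminates G6 inverted output, G7 inverted output.
Test 3 (in0=1, in1=1, in2=1, in3=1, in4=1): fault-free G1=1, G2=1, G3=0, G4=1, G5=0, G6=1, G7=1 → 1; observed 0. Eliminates G6 stuck-at-1.
Only G7 stuck-at-0 is consistent with every test.

G7 stuck-at-0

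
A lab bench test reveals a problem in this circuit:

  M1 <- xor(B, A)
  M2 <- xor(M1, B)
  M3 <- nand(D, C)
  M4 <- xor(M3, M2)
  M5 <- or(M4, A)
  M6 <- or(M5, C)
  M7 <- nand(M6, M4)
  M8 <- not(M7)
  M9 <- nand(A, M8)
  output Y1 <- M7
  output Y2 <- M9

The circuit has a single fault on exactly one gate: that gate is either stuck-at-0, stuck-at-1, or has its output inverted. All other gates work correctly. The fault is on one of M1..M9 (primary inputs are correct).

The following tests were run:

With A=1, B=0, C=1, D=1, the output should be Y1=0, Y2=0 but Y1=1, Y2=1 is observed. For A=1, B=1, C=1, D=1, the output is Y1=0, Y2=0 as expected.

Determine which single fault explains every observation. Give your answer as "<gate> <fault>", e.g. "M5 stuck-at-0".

M1 stuck-at-0

Fault-free values for test 1 (A=1, B=0, C=1, D=1): M1=1, M2=1, M3=0, M4=1, M5=1, M6=1, M7=0, M8=1, M9=0, giving Y1=0, Y2=0. Observed Y1=1, Y2=1.
Test 1: faults giving observed Y1=1, Y2=1 are {M1 stuck-at-0, M1 inverted output, M2 stuck-at-0, M2 inverted output, M3 stuck-at-1, M3 inverted output, M4 stuck-at-0, M4 inverted output, M6 stuck-at-0, M6 inverted output, M7 stuck-at-1, M7 inverted output}.
Test 2 (A=1, B=1, C=1, D=1): fault-free M1=0, M2=1, M3=0, M4=1, M5=1, M6=1, M7=0, M8=1, M9=0 → Y1=0, Y2=0; observed Y1=0, Y2=0. Eliminates M1 inverted output, M2 stuck-at-0, M2 inverted output, M3 stuck-at-1, M3 inverted output, M4 stuck-at-0, M4 inverted output, M6 stuck-at-0, M6 inverted output, M7 stuck-at-1, M7 inverted output.
Only M1 stuck-at-0 is consistent with every test.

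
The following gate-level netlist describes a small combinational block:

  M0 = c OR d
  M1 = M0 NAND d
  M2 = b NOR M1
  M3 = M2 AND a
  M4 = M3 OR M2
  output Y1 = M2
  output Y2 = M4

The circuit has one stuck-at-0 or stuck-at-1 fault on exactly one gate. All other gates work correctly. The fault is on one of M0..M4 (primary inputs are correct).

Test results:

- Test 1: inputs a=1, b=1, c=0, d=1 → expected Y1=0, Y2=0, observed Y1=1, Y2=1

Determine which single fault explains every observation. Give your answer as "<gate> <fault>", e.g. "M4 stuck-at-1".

Fault-free values for test 1 (a=1, b=1, c=0, d=1): M0=1, M1=0, M2=0, M3=0, M4=0, giving Y1=0, Y2=0. Observed Y1=1, Y2=1.
Test 1: faults giving observed Y1=1, Y2=1 are {M2 stuck-at-1}.
Only M2 stuck-at-1 is consistent with every test.

M2 stuck-at-1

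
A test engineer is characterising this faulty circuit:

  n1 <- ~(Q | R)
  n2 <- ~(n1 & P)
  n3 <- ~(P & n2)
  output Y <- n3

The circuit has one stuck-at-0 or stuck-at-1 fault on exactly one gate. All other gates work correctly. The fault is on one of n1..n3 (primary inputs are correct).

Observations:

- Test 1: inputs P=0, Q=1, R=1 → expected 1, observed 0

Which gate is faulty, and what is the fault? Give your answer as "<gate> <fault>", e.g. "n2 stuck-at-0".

n3 stuck-at-0

Fault-free values for test 1 (P=0, Q=1, R=1): n1=0, n2=1, n3=1, giving Y=1. Observed 0.
Test 1: faults giving observed 0 are {n3 stuck-at-0}.
Only n3 stuck-at-0 is consistent with every test.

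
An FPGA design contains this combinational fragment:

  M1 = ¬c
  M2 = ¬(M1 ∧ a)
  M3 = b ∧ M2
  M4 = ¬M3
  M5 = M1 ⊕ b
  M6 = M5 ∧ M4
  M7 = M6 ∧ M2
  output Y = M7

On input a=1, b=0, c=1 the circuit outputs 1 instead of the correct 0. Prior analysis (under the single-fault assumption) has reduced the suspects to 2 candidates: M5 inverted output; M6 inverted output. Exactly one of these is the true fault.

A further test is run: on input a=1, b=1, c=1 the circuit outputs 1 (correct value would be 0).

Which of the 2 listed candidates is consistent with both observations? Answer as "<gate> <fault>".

Evaluate each candidate on input a=1, b=1, c=1:
  M5 inverted output: M1=0, M2=1, M3=1, M4=0, M5=0 [inverted output], M6=0, M7=0 → 0 — eliminated
  M6 inverted output: M1=0, M2=1, M3=1, M4=0, M5=1, M6=1 [inverted output], M7=1 → 1 — matches
Only M6 inverted output reproduces the observed 1.

M6 inverted output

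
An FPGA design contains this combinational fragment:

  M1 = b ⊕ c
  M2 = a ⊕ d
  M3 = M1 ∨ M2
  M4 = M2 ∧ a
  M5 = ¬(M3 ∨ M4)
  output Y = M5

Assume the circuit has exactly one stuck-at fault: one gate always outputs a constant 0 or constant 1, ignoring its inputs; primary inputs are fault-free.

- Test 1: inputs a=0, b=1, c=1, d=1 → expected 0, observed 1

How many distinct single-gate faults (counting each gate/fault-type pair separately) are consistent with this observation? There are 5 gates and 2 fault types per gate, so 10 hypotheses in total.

Fault-free: M1=0, M2=1, M3=1, M4=0, M5=0 → 0. Observed 1.
  M1 stuck-at-0: output 0 ✗
  M1 stuck-at-1: output 0 ✗
  M2 stuck-at-0: output 1 ✓
  M2 stuck-at-1: output 0 ✗
  M3 stuck-at-0: output 1 ✓
  M3 stuck-at-1: output 0 ✗
  M4 stuck-at-0: output 0 ✗
  M4 stuck-at-1: output 0 ✗
  M5 stuck-at-0: output 0 ✗
  M5 stuck-at-1: output 1 ✓
Consistent faults: {M2 stuck-at-0, M3 stuck-at-0, M5 stuck-at-1} — 3 in all.

3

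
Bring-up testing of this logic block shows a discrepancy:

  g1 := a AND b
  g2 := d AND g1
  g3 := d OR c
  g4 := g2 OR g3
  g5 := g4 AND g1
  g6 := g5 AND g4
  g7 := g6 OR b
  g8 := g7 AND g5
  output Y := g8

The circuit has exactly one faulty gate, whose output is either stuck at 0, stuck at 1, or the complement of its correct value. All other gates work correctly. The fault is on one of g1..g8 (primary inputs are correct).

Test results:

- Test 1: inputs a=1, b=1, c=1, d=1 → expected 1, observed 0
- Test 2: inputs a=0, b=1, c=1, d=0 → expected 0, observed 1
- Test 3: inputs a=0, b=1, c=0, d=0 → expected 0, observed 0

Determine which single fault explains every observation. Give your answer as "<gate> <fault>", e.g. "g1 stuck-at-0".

Fault-free values for test 1 (a=1, b=1, c=1, d=1): g1=1, g2=1, g3=1, g4=1, g5=1, g6=1, g7=1, g8=1, giving Y=1. Observed 0.
Test 1: faults giving observed 0 are {g1 stuck-at-0, g1 inverted output, g4 stuck-at-0, g4 inverted output, g5 stuck-at-0, g5 inverted output, g7 stuck-at-0, g7 inverted output, g8 stuck-at-0, g8 inverted output}.
Test 2 (a=0, b=1, c=1, d=0): fault-free g1=0, g2=0, g3=1, g4=1, g5=0, g6=0, g7=1, g8=0 → 0; observed 1. Eliminates g1 stuck-at-0, g4 stuck-at-0, g4 inverted output, g5 stuck-at-0, g7 stuck-at-0, g7 inverted output, g8 stuck-at-0.
Test 3 (a=0, b=1, c=0, d=0): fault-free g1=0, g2=0, g3=0, g4=0, g5=0, g6=0, g7=1, g8=0 → 0; observed 0. Eliminates g5 inverted output, g8 inverted output.
Only g1 inverted output is consistent with every test.

g1 inverted output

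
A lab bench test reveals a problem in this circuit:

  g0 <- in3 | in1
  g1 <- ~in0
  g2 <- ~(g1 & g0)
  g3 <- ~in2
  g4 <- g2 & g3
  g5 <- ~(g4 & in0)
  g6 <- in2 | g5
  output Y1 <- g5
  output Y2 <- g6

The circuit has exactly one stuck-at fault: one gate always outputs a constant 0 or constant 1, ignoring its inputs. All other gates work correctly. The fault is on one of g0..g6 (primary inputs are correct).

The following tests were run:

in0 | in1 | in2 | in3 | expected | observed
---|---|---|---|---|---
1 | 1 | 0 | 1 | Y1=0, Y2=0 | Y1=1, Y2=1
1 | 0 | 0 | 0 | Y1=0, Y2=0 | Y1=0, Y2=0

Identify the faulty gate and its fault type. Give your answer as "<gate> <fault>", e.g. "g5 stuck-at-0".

g1 stuck-at-1

Fault-free values for test 1 (in0=1, in1=1, in2=0, in3=1): g0=1, g1=0, g2=1, g3=1, g4=1, g5=0, g6=0, giving Y1=0, Y2=0. Observed Y1=1, Y2=1.
Test 1: faults giving observed Y1=1, Y2=1 are {g1 stuck-at-1, g2 stuck-at-0, g3 stuck-at-0, g4 stuck-at-0, g5 stuck-at-1}.
Test 2 (in0=1, in1=0, in2=0, in3=0): fault-free g0=0, g1=0, g2=1, g3=1, g4=1, g5=0, g6=0 → Y1=0, Y2=0; observed Y1=0, Y2=0. Eliminates g2 stuck-at-0, g3 stuck-at-0, g4 stuck-at-0, g5 stuck-at-1.
Only g1 stuck-at-1 is consistent with every test.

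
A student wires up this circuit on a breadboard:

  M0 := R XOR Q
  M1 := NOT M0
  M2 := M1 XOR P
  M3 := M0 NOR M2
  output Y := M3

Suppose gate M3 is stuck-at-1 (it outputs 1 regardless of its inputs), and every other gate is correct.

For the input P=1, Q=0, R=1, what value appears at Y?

1

Propagate with M3 forced: M0=1, M1=0, M2=1, M3=1 [stuck-at-1].
So Y = 1. (Without the fault it would be 0.)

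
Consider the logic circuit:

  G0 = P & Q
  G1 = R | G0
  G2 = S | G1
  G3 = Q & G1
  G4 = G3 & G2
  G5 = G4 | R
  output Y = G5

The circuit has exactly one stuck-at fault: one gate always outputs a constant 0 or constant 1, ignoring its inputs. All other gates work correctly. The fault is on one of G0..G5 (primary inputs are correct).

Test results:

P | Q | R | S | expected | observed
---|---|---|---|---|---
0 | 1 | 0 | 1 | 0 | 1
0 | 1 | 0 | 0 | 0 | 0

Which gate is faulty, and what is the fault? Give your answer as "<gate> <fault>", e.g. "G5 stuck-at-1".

Fault-free values for test 1 (P=0, Q=1, R=0, S=1): G0=0, G1=0, G2=1, G3=0, G4=0, G5=0, giving Y=0. Observed 1.
Test 1: faults giving observed 1 are {G0 stuck-at-1, G1 stuck-at-1, G3 stuck-at-1, G4 stuck-at-1, G5 stuck-at-1}.
Test 2 (P=0, Q=1, R=0, S=0): fault-free G0=0, G1=0, G2=0, G3=0, G4=0, G5=0 → 0; observed 0. Eliminates G0 stuck-at-1, G1 stuck-at-1, G4 stuck-at-1, G5 stuck-at-1.
Only G3 stuck-at-1 is consistent with every test.

G3 stuck-at-1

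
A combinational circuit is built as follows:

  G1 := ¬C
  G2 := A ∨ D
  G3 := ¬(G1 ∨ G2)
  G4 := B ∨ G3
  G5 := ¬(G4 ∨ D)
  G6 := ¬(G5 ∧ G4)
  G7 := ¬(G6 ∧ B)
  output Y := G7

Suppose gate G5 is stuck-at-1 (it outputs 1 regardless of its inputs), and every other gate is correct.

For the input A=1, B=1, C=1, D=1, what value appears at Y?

1

Propagate with G5 forced: G1=0, G2=1, G3=0, G4=1, G5=1 [stuck-at-1], G6=0, G7=1.
So Y = 1. (Without the fault it would be 0.)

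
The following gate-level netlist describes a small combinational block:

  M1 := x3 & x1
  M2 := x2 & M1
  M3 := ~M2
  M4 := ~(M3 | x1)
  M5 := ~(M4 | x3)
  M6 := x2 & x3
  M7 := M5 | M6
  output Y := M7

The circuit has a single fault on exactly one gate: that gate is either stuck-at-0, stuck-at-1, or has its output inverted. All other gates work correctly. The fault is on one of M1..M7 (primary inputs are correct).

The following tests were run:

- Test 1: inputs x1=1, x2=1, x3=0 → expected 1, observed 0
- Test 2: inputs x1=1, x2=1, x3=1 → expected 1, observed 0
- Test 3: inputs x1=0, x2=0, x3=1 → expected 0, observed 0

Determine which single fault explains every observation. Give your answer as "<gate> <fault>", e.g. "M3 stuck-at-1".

Fault-free values for test 1 (x1=1, x2=1, x3=0): M1=0, M2=0, M3=1, M4=0, M5=1, M6=0, M7=1, giving Y=1. Observed 0.
Test 1: faults giving observed 0 are {M4 stuck-at-1, M4 inverted output, M5 stuck-at-0, M5 inverted output, M7 stuck-at-0, M7 inverted output}.
Test 2 (x1=1, x2=1, x3=1): fault-free M1=1, M2=1, M3=0, M4=0, M5=0, M6=1, M7=1 → 1; observed 0. Eliminates M4 stuck-at-1, M4 inverted output, M5 stuck-at-0, M5 inverted output.
Test 3 (x1=0, x2=0, x3=1): fault-free M1=0, M2=0, M3=1, M4=0, M5=0, M6=0, M7=0 → 0; observed 0. Eliminates M7 inverted output.
Only M7 stuck-at-0 is consistent with every test.

M7 stuck-at-0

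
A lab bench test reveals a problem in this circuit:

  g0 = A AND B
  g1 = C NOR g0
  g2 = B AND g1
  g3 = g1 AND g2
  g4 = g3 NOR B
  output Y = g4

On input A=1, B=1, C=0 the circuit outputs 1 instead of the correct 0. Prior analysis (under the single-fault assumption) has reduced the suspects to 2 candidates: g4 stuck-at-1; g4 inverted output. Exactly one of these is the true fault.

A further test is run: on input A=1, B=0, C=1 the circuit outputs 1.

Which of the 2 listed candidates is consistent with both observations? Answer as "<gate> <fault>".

g4 stuck-at-1

Evaluate each candidate on input A=1, B=0, C=1:
  g4 stuck-at-1: g0=0, g1=0, g2=0, g3=0, g4=1 [stuck-at-1] → 1 — matches
  g4 inverted output: g0=0, g1=0, g2=0, g3=0, g4=0 [inverted output] → 0 — eliminated
Only g4 stuck-at-1 reproduces the observed 1.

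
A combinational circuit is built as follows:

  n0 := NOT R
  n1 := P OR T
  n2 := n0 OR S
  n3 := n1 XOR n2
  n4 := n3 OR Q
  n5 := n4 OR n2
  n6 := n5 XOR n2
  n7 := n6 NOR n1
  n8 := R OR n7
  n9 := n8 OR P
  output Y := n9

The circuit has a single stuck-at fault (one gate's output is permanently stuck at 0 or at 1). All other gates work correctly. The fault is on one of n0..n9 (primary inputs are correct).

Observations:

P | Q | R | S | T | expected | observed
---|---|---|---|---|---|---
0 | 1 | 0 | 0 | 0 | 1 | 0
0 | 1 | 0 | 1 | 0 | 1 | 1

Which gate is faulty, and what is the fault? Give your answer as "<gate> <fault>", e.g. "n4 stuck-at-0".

Fault-free values for test 1 (P=0, Q=1, R=0, S=0, T=0): n0=1, n1=0, n2=1, n3=1, n4=1, n5=1, n6=0, n7=1, n8=1, n9=1, giving Y=1. Observed 0.
Test 1: faults giving observed 0 are {n0 stuck-at-0, n1 stuck-at-1, n2 stuck-at-0, n5 stuck-at-0, n6 stuck-at-1, n7 stuck-at-0, n8 stuck-at-0, n9 stuck-at-0}.
Test 2 (P=0, Q=1, R=0, S=1, T=0): fault-free n0=1, n1=0, n2=1, n3=1, n4=1, n5=1, n6=0, n7=1, n8=1, n9=1 → 1; observed 1. Eliminates n1 stuck-at-1, n2 stuck-at-0, n5 stuck-at-0, n6 stuck-at-1, n7 stuck-at-0, n8 stuck-at-0, n9 stuck-at-0.
Only n0 stuck-at-0 is consistent with every test.

n0 stuck-at-0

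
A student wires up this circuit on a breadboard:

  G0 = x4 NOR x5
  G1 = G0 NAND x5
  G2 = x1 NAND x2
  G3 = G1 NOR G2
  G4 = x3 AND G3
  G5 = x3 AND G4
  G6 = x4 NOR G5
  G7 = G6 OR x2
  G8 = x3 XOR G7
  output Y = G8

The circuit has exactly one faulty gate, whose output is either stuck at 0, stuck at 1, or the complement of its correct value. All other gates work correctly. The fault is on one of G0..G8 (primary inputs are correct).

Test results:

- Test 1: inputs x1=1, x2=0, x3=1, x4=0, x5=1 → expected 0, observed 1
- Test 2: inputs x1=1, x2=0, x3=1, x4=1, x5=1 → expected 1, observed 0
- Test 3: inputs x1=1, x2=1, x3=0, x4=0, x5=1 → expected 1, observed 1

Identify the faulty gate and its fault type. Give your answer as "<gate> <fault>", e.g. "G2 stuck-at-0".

Fault-free values for test 1 (x1=1, x2=0, x3=1, x4=0, x5=1): G0=0, G1=1, G2=1, G3=0, G4=0, G5=0, G6=1, G7=1, G8=0, giving Y=0. Observed 1.
Test 1: faults giving observed 1 are {G3 stuck-at-1, G3 inverted output, G4 stuck-at-1, G4 inverted output, G5 stuck-at-1, G5 inverted output, G6 stuck-at-0, G6 inverted output, G7 stuck-at-0, G7 inverted output, G8 stuck-at-1, G8 inverted output}.
Test 2 (x1=1, x2=0, x3=1, x4=1, x5=1): fault-free G0=0, G1=1, G2=1, G3=0, G4=0, G5=0, G6=0, G7=0, G8=1 → 1; observed 0. Eliminates G3 stuck-at-1, G3 inverted output, G4 stuck-at-1, G4 inverted output, G5 stuck-at-1, G5 inverted output, G6 stuck-at-0, G7 stuck-at-0, G8 stuck-at-1.
Test 3 (x1=1, x2=1, x3=0, x4=0, x5=1): fault-free G0=0, G1=1, G2=0, G3=0, G4=0, G5=0, G6=1, G7=1, G8=1 → 1; observed 1. Eliminates G7 inverted output, G8 inverted output.
Only G6 inverted output is consistent with every test.

G6 inverted output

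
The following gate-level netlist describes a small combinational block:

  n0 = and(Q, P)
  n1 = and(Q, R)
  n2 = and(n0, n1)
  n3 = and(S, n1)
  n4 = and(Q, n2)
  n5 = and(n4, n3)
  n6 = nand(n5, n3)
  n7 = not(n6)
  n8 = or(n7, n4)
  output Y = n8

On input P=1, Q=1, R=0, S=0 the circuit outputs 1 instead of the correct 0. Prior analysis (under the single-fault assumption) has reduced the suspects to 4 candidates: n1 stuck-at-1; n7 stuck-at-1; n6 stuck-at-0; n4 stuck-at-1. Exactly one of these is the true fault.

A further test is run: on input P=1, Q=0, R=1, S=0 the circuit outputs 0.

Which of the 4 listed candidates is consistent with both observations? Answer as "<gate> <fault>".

Evaluate each candidate on input P=1, Q=0, R=1, S=0:
  n1 stuck-at-1: n0=0, n1=1 [stuck-at-1], n2=0, n3=0, n4=0, n5=0, n6=1, n7=0, n8=0 → 0 — matches
  n7 stuck-at-1: n0=0, n1=0, n2=0, n3=0, n4=0, n5=0, n6=1, n7=1 [stuck-at-1], n8=1 → 1 — eliminated
  n6 stuck-at-0: n0=0, n1=0, n2=0, n3=0, n4=0, n5=0, n6=0 [stuck-at-0], n7=1, n8=1 → 1 — eliminated
  n4 stuck-at-1: n0=0, n1=0, n2=0, n3=0, n4=1 [stuck-at-1], n5=0, n6=1, n7=0, n8=1 → 1 — eliminated
Only n1 stuck-at-1 reproduces the observed 0.

n1 stuck-at-1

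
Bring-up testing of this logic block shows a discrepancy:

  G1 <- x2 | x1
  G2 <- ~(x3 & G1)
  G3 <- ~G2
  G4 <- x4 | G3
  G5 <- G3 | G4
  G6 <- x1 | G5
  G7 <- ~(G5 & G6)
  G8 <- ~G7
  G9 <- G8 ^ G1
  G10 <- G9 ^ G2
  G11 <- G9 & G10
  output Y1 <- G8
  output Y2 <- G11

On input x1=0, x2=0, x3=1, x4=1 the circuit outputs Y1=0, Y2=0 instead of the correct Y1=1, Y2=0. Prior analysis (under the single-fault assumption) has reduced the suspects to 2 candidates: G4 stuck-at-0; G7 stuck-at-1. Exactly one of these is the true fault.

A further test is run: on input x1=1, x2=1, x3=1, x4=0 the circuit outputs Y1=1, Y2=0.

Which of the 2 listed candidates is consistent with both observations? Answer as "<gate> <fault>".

G4 stuck-at-0

Evaluate each candidate on input x1=1, x2=1, x3=1, x4=0:
  G4 stuck-at-0: G1=1, G2=0, G3=1, G4=0 [stuck-at-0], G5=1, G6=1, G7=0, G8=1, G9=0, G10=0, G11=0 → Y1=1, Y2=0 — matches
  G7 stuck-at-1: G1=1, G2=0, G3=1, G4=1, G5=1, G6=1, G7=1 [stuck-at-1], G8=0, G9=1, G10=1, G11=1 → Y1=0, Y2=1 — eliminated
Only G4 stuck-at-0 reproduces the observed Y1=1, Y2=0.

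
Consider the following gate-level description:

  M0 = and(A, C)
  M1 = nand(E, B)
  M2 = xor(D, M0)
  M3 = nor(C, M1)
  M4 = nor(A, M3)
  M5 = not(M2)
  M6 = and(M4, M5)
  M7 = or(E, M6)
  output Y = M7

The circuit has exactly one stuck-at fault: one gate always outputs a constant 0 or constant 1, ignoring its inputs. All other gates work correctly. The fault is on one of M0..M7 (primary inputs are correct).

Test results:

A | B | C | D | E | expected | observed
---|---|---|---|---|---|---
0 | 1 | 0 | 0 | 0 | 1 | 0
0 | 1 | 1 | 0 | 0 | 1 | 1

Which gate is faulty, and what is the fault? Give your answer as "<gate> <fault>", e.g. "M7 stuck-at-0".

Fault-free values for test 1 (A=0, B=1, C=0, D=0, E=0): M0=0, M1=1, M2=0, M3=0, M4=1, M5=1, M6=1, M7=1, giving Y=1. Observed 0.
Test 1: faults giving observed 0 are {M0 stuck-at-1, M1 stuck-at-0, M2 stuck-at-1, M3 stuck-at-1, M4 stuck-at-0, M5 stuck-at-0, M6 stuck-at-0, M7 stuck-at-0}.
Test 2 (A=0, B=1, C=1, D=0, E=0): fault-free M0=0, M1=1, M2=0, M3=0, M4=1, M5=1, M6=1, M7=1 → 1; observed 1. Eliminates M0 stuck-at-1, M2 stuck-at-1, M3 stuck-at-1, M4 stuck-at-0, M5 stuck-at-0, M6 stuck-at-0, M7 stuck-at-0.
Only M1 stuck-at-0 is consistent with every test.

M1 stuck-at-0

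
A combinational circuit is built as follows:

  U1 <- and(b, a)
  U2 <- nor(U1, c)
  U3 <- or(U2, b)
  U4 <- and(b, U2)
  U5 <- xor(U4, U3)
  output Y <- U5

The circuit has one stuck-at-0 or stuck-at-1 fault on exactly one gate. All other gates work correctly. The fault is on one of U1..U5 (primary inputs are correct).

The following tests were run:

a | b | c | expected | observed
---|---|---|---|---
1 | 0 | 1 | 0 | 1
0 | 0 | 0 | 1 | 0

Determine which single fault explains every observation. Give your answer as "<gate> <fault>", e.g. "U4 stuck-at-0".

Fault-free values for test 1 (a=1, b=0, c=1): U1=0, U2=0, U3=0, U4=0, U5=0, giving Y=0. Observed 1.
Test 1: faults giving observed 1 are {U2 stuck-at-1, U3 stuck-at-1, U4 stuck-at-1, U5 stuck-at-1}.
Test 2 (a=0, b=0, c=0): fault-free U1=0, U2=1, U3=1, U4=0, U5=1 → 1; observed 0. Eliminates U2 stuck-at-1, U3 stuck-at-1, U5 stuck-at-1.
Only U4 stuck-at-1 is consistent with every test.

U4 stuck-at-1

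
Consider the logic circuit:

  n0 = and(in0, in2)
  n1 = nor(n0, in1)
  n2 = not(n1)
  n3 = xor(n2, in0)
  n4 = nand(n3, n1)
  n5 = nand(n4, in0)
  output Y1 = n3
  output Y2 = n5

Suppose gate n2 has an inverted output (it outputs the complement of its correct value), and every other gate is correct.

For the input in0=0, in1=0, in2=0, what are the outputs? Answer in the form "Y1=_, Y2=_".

Y1=1, Y2=1

Propagate with n2 forced: n0=0, n1=1, n2=1 [inverted output], n3=1, n4=0, n5=1.
So the outputs are Y1=1, Y2=1. (Without the fault they would be Y1=0, Y2=1.)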